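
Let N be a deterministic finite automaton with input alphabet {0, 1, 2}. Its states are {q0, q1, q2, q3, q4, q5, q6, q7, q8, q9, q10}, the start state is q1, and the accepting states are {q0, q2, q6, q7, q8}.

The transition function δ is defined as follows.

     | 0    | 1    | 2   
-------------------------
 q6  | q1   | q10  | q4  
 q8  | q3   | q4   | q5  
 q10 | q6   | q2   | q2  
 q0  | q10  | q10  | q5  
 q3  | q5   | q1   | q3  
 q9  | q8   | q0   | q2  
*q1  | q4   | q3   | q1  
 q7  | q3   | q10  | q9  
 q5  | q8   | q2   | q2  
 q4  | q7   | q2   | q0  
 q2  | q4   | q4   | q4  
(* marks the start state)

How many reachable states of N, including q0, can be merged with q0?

2

All states are reachable from the start state.
Start with accepting vs non-accepting: {q0,q2,q6,q7,q8} | {q1,q3,q4,q5,q9,q10}.
Refine {q1,q3,q4,q5,q9,q10} on symbol 0: members go to different blocks, giving {q4,q5,q9,q10} and {q1,q3}.
Split {q0,q2,q6,q7,q8} by δ(·,0) → {q6,q7,q8} and {q0,q2}.
No further refinement is possible. Final partition (4 blocks): {q6,q7,q8} | {q4,q5,q9,q10} | {q1,q3} | {q0,q2}.
The equivalence class containing q0 is {q0,q2}, of size 2.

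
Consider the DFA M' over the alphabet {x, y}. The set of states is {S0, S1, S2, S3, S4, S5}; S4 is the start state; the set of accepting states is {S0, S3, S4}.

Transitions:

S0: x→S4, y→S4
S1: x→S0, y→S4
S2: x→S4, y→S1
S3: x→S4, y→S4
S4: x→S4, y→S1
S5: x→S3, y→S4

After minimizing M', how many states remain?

Reachable states from the start: {S0,S1,S4}. Unreachable: {S2,S3,S5} — drop them.
Start with accepting vs non-accepting: {S0,S4} | {S1}.
Split {S0,S4} by δ(·,y) → {S0} and {S4}.
The partition is now stable with 3 blocks: {S0} | {S1} | {S4}.

3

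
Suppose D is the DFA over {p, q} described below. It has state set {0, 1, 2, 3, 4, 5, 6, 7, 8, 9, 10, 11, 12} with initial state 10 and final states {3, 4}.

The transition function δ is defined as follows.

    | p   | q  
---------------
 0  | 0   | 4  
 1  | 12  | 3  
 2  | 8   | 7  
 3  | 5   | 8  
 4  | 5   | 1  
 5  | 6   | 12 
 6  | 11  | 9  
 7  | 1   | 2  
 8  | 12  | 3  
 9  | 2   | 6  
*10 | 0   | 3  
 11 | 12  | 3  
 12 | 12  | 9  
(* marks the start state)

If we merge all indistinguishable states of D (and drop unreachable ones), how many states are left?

8

P0 = {3,4} | {0,1,2,5,6,7,8,9,10,11,12}.
Split {0,1,2,5,6,7,8,9,10,11,12} by δ(·,q) → {2,5,6,7,9,12} and {0,1,8,10,11}.
Refine {2,5,6,7,9,12} on symbol p: members go to different blocks, giving {2,6,7} and {5,9,12}.
Split {2,6,7} by δ(·,q) → {2,7} and {6}.
On input p, block {0,1,8,10,11} splits into {1,8,11} and {0,10}.
On input p, block {5,9,12} splits into {5} and {9} and {12}.
The partition is now stable with 8 blocks: {3,4} | {2,7} | {1,8,11} | {5} | {6} | {0,10} | {9} | {12}.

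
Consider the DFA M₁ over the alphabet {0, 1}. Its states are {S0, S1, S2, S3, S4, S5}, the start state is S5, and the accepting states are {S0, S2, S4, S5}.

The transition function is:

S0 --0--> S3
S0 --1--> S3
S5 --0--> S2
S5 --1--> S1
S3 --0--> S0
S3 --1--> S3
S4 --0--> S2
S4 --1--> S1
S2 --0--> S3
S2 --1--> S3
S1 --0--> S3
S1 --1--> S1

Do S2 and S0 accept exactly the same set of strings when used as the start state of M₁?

Reachable states from the start: {S0,S1,S2,S3,S5}. Unreachable: {S4} — drop them.
Start with accepting vs non-accepting: {S0,S2,S5} | {S1,S3}.
Split {S0,S2,S5} by δ(·,0) → {S0,S2} and {S5}.
Split {S1,S3} by δ(·,0) → {S1} and {S3}.
Stable partition: {S0,S2} | {S1} | {S5} | {S3} — 4 equivalence classes.
S2 and S0 lie in the same block of the stable partition, so they are equivalent — no string distinguishes them.

Yes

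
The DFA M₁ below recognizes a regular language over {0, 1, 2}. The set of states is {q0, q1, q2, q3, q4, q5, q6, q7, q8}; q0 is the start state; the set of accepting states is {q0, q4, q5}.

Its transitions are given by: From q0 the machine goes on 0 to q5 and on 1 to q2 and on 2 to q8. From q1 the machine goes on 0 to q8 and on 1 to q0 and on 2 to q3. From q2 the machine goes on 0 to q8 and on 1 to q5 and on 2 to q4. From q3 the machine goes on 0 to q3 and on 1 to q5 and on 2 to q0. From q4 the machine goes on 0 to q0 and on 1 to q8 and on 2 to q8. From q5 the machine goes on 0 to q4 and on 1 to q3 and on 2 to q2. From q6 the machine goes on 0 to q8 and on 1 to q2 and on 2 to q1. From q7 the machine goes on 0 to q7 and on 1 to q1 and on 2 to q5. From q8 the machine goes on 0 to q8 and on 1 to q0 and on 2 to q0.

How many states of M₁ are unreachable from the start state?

3

Starting at q0 and following transitions, the reachable set is {q0, q2, q3, q4, q5, q8}. That leaves q1, q6, q7 unreachable — 3 in total.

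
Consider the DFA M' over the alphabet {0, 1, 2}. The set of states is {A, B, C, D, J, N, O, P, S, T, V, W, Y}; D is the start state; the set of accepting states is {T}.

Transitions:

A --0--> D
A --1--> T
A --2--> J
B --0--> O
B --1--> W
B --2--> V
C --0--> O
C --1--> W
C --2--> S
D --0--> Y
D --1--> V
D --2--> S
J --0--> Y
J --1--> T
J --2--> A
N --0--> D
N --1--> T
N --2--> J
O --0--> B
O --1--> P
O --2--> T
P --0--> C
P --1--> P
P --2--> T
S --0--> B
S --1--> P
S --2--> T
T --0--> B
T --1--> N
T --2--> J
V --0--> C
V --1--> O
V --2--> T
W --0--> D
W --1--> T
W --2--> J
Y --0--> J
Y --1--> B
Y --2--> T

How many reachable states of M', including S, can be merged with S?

4

Every state is reachable, so we keep all 13.
P0 = {T} | {A,B,C,D,J,N,O,P,S,V,W,Y}.
Refine {A,B,C,D,J,N,O,P,S,V,W,Y} on symbol 1: members go to different blocks, giving {B,C,D,O,P,S,V,Y} and {A,J,N,W}.
Refine {B,C,D,O,P,S,V,Y} on symbol 0: members go to different blocks, giving {B,C,D,O,P,S,V} and {Y}.
On input 0, block {B,C,D,O,P,S,V} splits into {B,C,O,P,S,V} and {D}.
Split {B,C,O,P,S,V} by δ(·,1) → {O,P,S,V} and {B,C}.
On input 0, block {A,J,N,W} splits into {A,N,W} and {J}.
No further refinement is possible. Final partition (7 blocks): {T} | {O,P,S,V} | {A,N,W} | {Y} | {D} | {B,C} | {J}.
The equivalence class containing S is {O,P,S,V}, of size 4.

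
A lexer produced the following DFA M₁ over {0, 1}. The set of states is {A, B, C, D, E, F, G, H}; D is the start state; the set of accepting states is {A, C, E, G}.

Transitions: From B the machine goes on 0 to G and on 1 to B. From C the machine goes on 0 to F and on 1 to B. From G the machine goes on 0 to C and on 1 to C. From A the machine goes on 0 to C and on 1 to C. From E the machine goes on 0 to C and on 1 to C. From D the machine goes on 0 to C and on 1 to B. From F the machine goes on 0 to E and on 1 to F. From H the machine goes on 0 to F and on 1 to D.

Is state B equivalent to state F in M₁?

States {A,H} cannot be reached from the start state, so discard them.
Initial partition by acceptance: {C,E,G} | {B,D,F}.
Split {C,E,G} by δ(·,0) → {E,G} and {C}.
Refine {B,D,F} on symbol 0: members go to different blocks, giving {B,F} and {D}.
Stable partition: {E,G} | {B,F} | {C} | {D} — 4 equivalence classes.
B and F lie in the same block of the stable partition, so they are equivalent — no string distinguishes them.

Yes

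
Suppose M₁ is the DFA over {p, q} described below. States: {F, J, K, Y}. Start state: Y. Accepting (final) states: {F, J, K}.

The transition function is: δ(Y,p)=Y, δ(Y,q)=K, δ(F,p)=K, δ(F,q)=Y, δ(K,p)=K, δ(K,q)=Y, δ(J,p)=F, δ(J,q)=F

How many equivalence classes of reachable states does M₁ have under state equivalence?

First remove the unreachable states {F,J}; 2 states remain.
P0 = {K} | {Y}.
The partition is now stable with 2 blocks: {K} | {Y}.

2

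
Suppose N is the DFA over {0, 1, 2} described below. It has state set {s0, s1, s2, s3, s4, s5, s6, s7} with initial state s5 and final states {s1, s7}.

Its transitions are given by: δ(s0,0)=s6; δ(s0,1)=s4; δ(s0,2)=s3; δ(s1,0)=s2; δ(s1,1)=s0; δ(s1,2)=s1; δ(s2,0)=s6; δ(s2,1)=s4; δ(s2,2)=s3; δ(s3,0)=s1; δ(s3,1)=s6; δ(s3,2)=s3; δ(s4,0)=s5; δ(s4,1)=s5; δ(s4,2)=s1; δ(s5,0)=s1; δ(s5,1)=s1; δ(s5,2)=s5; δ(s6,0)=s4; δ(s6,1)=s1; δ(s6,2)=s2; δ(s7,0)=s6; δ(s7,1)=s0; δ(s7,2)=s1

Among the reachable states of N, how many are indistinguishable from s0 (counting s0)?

2

First remove the unreachable states {s7}; 7 states remain.
P0 = {s1} | {s0,s2,s3,s4,s5,s6}.
Refine {s0,s2,s3,s4,s5,s6} on symbol 0: members go to different blocks, giving {s0,s2,s4,s6} and {s3,s5}.
Split {s0,s2,s4,s6} by δ(·,0) → {s0,s2,s6} and {s4}.
On input 0, block {s0,s2,s6} splits into {s0,s2} and {s6}.
Split {s3,s5} by δ(·,1) → {s3} and {s5}.
The partition is now stable with 6 blocks: {s1} | {s0,s2} | {s3} | {s4} | {s6} | {s5}.
State s0 belongs to the block {s0,s2}, which has 2 states.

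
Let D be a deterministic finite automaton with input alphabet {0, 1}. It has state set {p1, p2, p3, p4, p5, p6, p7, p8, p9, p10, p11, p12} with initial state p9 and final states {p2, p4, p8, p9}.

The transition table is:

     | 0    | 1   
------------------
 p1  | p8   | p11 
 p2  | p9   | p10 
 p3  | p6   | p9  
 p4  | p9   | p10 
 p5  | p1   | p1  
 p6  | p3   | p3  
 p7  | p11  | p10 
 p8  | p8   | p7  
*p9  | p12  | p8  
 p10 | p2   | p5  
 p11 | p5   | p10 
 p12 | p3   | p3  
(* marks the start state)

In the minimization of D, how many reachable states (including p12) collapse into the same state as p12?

2

States {p4} cannot be reached from the start state, so discard them.
P0 = {p2,p8,p9} | {p1,p3,p5,p6,p7,p10,p11,p12}.
Split {p2,p8,p9} by δ(·,0) → {p2,p8} and {p9}.
On input 0, block {p2,p8} splits into {p2} and {p8}.
Refine {p1,p3,p5,p6,p7,p10,p11,p12} on symbol 0: members go to different blocks, giving {p3,p5,p6,p7,p11,p12} and {p1} and {p10}.
Split {p3,p5,p6,p7,p11,p12} by δ(·,0) → {p3,p6,p7,p11,p12} and {p5}.
Refine {p3,p6,p7,p11,p12} on symbol 0: members go to different blocks, giving {p3,p6,p7,p12} and {p11}.
Refine {p3,p6,p7,p12} on symbol 0: members go to different blocks, giving {p3,p6,p12} and {p7}.
Refine {p3,p6,p12} on symbol 1: members go to different blocks, giving {p6,p12} and {p3}.
Stable partition: {p2} | {p6,p12} | {p9} | {p8} | {p1} | {p10} | {p5} | {p11} | {p7} | {p3} — 10 equivalence classes.
State p12 belongs to the block {p6,p12}, which has 2 states.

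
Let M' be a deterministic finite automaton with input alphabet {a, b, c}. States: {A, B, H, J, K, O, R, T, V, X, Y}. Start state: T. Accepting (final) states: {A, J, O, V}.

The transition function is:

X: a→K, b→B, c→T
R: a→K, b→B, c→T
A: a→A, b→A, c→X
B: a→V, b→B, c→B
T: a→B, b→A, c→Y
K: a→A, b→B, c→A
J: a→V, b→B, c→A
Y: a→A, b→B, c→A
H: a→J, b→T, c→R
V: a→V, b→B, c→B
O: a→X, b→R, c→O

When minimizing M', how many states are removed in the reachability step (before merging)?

Starting at T and following transitions, the reachable set is {A, B, K, T, V, X, Y}. That leaves H, J, O, R unreachable — 4 in total.

4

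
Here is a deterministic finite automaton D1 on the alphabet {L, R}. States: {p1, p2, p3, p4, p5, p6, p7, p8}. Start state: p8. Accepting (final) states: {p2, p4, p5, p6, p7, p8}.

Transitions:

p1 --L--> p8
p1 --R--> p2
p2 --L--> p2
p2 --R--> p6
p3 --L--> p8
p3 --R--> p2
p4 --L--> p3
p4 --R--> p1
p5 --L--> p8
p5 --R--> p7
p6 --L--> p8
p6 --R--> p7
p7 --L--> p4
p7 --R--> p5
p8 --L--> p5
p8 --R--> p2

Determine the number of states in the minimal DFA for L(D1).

6

Start with accepting vs non-accepting: {p2,p4,p5,p6,p7,p8} | {p1,p3}.
Refine {p2,p4,p5,p6,p7,p8} on symbol L: members go to different blocks, giving {p2,p5,p6,p7,p8} and {p4}.
Refine {p2,p5,p6,p7,p8} on symbol L: members go to different blocks, giving {p2,p5,p6,p8} and {p7}.
Split {p2,p5,p6,p8} by δ(·,R) → {p2,p8} and {p5,p6}.
Refine {p2,p8} on symbol L: members go to different blocks, giving {p2} and {p8}.
No further refinement is possible. Final partition (6 blocks): {p2} | {p1,p3} | {p4} | {p7} | {p5,p6} | {p8}.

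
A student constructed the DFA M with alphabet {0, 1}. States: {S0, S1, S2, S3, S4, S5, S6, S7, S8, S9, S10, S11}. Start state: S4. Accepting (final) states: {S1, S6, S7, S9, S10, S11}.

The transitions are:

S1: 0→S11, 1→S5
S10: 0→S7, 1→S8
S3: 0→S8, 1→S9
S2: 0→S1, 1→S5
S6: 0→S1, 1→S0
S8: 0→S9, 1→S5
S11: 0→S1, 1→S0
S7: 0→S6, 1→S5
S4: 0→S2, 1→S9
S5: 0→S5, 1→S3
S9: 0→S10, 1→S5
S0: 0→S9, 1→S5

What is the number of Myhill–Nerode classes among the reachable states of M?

Initial partition by acceptance: {S1,S6,S7,S9,S10,S11} | {S0,S2,S3,S4,S5,S8}.
Split {S0,S2,S3,S4,S5,S8} by δ(·,0) → {S0,S2,S8} and {S3,S4,S5}.
Refine {S1,S6,S7,S9,S10,S11} on symbol 1: members go to different blocks, giving {S1,S7,S9} and {S6,S10,S11}.
On input 0, block {S3,S4,S5} splits into {S3,S4} and {S5}.
No further refinement is possible. Final partition (5 blocks): {S1,S7,S9} | {S0,S2,S8} | {S3,S4} | {S6,S10,S11} | {S5}.

5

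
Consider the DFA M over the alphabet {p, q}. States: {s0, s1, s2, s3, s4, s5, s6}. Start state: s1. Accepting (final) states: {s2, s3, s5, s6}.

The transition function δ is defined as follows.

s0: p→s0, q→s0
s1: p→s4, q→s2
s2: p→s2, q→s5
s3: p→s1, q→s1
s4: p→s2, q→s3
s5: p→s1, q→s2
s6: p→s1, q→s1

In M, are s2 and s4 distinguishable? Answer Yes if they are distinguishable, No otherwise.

States {s0,s6} cannot be reached from the start state, so discard them.
Start with accepting vs non-accepting: {s2,s3,s5} | {s1,s4}.
Refine {s2,s3,s5} on symbol p: members go to different blocks, giving {s3,s5} and {s2}.
Refine {s3,s5} on symbol q: members go to different blocks, giving {s3} and {s5}.
Split {s1,s4} by δ(·,p) → {s1} and {s4}.
Stable partition: {s3} | {s1} | {s2} | {s5} | {s4} — 5 equivalence classes.
s2 and s4 end up in different blocks, so they are distinguishable. For instance, the string 'ε' is accepted from only s2.

Yes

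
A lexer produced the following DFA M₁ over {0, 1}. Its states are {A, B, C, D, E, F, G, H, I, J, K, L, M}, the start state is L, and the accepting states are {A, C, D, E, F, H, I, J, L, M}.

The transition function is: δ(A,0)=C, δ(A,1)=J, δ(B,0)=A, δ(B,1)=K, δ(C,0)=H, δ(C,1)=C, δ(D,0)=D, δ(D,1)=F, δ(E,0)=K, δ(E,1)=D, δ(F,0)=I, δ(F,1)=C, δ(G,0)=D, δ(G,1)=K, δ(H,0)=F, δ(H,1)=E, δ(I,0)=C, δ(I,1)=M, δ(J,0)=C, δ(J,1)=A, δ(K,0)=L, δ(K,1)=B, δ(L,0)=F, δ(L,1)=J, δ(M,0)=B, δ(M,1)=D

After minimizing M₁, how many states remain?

States {G} cannot be reached from the start state, so discard them.
P0 = {A,C,D,E,F,H,I,J,L,M} | {B,K}.
Split {A,C,D,E,F,H,I,J,L,M} by δ(·,0) → {A,C,D,F,H,I,J,L} and {E,M}.
Split {A,C,D,F,H,I,J,L} by δ(·,1) → {A,C,D,F,J,L} and {H,I}.
Split {A,C,D,F,J,L} by δ(·,0) → {A,D,J,L} and {C,F}.
Split {A,D,J,L} by δ(·,0) → {A,J,L} and {D}.
The partition is now stable with 6 blocks: {A,J,L} | {B,K} | {E,M} | {H,I} | {C,F} | {D}.

6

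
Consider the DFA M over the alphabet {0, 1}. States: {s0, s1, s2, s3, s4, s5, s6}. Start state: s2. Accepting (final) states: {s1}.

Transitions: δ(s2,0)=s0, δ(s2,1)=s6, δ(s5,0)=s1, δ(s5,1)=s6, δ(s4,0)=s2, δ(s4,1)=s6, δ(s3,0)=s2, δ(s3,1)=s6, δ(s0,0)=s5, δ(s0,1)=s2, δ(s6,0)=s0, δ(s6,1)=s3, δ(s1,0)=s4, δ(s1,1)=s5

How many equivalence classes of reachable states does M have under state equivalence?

Every state is reachable, so we keep all 7.
Start with accepting vs non-accepting: {s1} | {s0,s2,s3,s4,s5,s6}.
Refine {s0,s2,s3,s4,s5,s6} on symbol 0: members go to different blocks, giving {s0,s2,s3,s4,s6} and {s5}.
Refine {s0,s2,s3,s4,s6} on symbol 0: members go to different blocks, giving {s2,s3,s4,s6} and {s0}.
Split {s2,s3,s4,s6} by δ(·,0) → {s2,s6} and {s3,s4}.
Split {s2,s6} by δ(·,1) → {s2} and {s6}.
The partition is now stable with 6 blocks: {s1} | {s2} | {s5} | {s0} | {s3,s4} | {s6}.

6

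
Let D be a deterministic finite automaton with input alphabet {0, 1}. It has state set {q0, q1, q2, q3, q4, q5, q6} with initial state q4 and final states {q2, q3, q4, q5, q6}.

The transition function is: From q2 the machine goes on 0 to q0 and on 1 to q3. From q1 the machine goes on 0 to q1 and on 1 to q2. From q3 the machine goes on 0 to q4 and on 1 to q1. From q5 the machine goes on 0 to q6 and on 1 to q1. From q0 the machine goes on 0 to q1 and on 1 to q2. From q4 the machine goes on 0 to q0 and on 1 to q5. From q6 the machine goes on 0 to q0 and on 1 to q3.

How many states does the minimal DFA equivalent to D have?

All states are reachable from the start state.
Start with accepting vs non-accepting: {q2,q3,q4,q5,q6} | {q0,q1}.
Refine {q2,q3,q4,q5,q6} on symbol 0: members go to different blocks, giving {q2,q4,q6} and {q3,q5}.
Stable partition: {q2,q4,q6} | {q0,q1} | {q3,q5} — 3 equivalence classes.

3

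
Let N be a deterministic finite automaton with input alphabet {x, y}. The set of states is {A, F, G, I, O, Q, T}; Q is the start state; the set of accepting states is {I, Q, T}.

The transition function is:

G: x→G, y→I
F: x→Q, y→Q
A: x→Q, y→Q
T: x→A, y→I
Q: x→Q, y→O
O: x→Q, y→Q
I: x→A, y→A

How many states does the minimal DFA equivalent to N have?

2

Reachable states from the start: {O,Q}. Unreachable: {A,F,G,I,T} — drop them.
P0 = {Q} | {O}.
Stable partition: {Q} | {O} — 2 equivalence classes.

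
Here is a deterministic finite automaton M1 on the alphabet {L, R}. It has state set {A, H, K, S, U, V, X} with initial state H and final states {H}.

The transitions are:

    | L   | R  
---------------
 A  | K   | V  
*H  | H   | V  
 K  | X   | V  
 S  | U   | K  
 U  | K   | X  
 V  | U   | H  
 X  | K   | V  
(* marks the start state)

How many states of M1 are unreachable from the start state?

No path from H leads to A, S; the other 5 states are all reachable.

2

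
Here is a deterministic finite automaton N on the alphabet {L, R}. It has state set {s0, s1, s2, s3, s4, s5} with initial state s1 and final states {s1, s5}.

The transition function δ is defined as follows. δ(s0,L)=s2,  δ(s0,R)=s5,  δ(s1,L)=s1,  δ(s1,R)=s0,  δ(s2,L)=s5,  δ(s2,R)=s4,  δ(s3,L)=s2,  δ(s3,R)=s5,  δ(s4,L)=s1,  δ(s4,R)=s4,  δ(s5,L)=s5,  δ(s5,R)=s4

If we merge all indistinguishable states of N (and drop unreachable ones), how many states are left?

States {s3} cannot be reached from the start state, so discard them.
P0 = {s1,s5} | {s0,s2,s4}.
Refine {s0,s2,s4} on symbol L: members go to different blocks, giving {s2,s4} and {s0}.
Split {s1,s5} by δ(·,R) → {s1} and {s5}.
Split {s2,s4} by δ(·,L) → {s2} and {s4}.
No further refinement is possible. Final partition (5 blocks): {s1} | {s2} | {s0} | {s5} | {s4}.

5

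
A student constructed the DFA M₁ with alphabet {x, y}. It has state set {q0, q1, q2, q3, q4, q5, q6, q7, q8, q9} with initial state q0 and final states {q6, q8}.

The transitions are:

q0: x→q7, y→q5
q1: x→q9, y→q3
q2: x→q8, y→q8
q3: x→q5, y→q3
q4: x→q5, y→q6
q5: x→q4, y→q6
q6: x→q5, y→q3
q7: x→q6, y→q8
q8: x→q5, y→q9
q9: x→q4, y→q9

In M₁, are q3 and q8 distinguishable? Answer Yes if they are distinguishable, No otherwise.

Yes

States {q1,q2} cannot be reached from the start state, so discard them.
Start with accepting vs non-accepting: {q6,q8} | {q0,q3,q4,q5,q7,q9}.
Split {q0,q3,q4,q5,q7,q9} by δ(·,x) → {q0,q3,q4,q5,q9} and {q7}.
Refine {q0,q3,q4,q5,q9} on symbol x: members go to different blocks, giving {q3,q4,q5,q9} and {q0}.
Split {q3,q4,q5,q9} by δ(·,y) → {q3,q9} and {q4,q5}.
No further refinement is possible. Final partition (5 blocks): {q6,q8} | {q3,q9} | {q7} | {q0} | {q4,q5}.
q3 and q8 end up in different blocks, so they are distinguishable. For instance, the string 'ε' is accepted from only q8.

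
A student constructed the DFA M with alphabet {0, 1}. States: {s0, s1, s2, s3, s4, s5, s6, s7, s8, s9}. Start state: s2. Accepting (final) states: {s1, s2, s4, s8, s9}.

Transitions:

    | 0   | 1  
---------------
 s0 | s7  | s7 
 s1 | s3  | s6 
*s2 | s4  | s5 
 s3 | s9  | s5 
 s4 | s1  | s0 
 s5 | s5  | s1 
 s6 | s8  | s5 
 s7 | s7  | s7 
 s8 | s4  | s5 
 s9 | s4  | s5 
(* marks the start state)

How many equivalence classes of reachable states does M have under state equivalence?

All states are reachable from the start state.
P0 = {s1,s2,s4,s8,s9} | {s0,s3,s5,s6,s7}.
Split {s1,s2,s4,s8,s9} by δ(·,0) → {s2,s4,s8,s9} and {s1}.
Refine {s2,s4,s8,s9} on symbol 0: members go to different blocks, giving {s2,s8,s9} and {s4}.
On input 0, block {s0,s3,s5,s6,s7} splits into {s0,s5,s7} and {s3,s6}.
Split {s0,s5,s7} by δ(·,1) → {s0,s7} and {s5}.
The partition is now stable with 6 blocks: {s2,s8,s9} | {s0,s7} | {s1} | {s4} | {s3,s6} | {s5}.

6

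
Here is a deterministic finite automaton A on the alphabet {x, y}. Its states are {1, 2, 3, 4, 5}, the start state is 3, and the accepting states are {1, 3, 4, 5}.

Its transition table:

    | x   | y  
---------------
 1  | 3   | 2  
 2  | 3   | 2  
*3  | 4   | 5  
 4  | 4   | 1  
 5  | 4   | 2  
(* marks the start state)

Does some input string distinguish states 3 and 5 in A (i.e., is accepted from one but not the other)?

P0 = {1,3,4,5} | {2}.
Refine {1,3,4,5} on symbol y: members go to different blocks, giving {1,5} and {3,4}.
No further refinement is possible. Final partition (3 blocks): {1,5} | {2} | {3,4}.
3 and 5 end up in different blocks, so they are distinguishable. For instance, the string 'y' is accepted from only 3.

Yes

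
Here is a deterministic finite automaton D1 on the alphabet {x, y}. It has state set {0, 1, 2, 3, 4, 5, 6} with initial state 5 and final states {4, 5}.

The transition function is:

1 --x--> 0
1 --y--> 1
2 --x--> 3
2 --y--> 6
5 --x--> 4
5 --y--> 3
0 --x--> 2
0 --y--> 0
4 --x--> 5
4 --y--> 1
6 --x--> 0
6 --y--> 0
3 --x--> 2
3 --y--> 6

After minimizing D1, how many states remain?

2

Every state is reachable, so we keep all 7.
Start with accepting vs non-accepting: {4,5} | {0,1,2,3,6}.
No further refinement is possible. Final partition (2 blocks): {4,5} | {0,1,2,3,6}.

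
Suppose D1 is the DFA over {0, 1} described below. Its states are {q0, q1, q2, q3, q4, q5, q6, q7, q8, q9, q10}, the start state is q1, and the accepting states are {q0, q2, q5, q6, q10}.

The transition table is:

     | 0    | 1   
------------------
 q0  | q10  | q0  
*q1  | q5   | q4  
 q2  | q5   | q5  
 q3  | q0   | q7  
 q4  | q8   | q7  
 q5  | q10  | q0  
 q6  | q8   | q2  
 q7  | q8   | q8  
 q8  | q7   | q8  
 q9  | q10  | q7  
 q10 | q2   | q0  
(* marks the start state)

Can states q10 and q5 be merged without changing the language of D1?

First remove the unreachable states {q3,q6,q9}; 8 states remain.
Initial partition by acceptance: {q0,q2,q5,q10} | {q1,q4,q7,q8}.
On input 0, block {q1,q4,q7,q8} splits into {q4,q7,q8} and {q1}.
The partition is now stable with 3 blocks: {q0,q2,q5,q10} | {q4,q7,q8} | {q1}.
q10 and q5 lie in the same block of the stable partition, so they are equivalent — no string distinguishes them.

Yes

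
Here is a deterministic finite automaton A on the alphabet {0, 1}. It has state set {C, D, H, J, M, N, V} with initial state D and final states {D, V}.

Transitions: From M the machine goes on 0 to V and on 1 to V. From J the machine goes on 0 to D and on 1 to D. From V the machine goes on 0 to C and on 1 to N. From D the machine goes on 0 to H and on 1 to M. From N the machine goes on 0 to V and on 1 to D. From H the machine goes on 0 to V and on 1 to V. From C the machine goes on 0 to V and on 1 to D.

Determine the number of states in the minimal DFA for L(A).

2

First remove the unreachable states {J}; 6 states remain.
Initial partition by acceptance: {D,V} | {C,H,M,N}.
The partition is now stable with 2 blocks: {D,V} | {C,H,M,N}.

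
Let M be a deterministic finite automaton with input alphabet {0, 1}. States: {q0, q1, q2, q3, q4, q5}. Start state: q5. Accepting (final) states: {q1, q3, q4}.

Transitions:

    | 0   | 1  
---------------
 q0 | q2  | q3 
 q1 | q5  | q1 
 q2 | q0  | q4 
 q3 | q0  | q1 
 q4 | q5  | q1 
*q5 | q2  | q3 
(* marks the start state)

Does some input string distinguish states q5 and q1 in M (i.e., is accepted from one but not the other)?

Yes

All states are reachable from the start state.
Initial partition by acceptance: {q1,q3,q4} | {q0,q2,q5}.
Stable partition: {q1,q3,q4} | {q0,q2,q5} — 2 equivalence classes.
q5 and q1 end up in different blocks, so they are distinguishable. For instance, the string 'ε' is accepted from only q1.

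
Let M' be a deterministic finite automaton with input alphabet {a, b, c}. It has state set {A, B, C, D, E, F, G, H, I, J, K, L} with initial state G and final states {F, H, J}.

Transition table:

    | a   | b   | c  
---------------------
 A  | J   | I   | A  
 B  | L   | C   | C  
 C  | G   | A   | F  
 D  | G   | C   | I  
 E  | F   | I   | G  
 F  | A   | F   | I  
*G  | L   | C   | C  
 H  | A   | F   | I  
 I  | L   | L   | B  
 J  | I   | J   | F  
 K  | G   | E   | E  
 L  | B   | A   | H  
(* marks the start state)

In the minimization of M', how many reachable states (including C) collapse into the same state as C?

2

States {D,E,K} cannot be reached from the start state, so discard them.
P0 = {F,H,J} | {A,B,C,G,I,L}.
On input c, block {F,H,J} splits into {F,H} and {J}.
Split {A,B,C,G,I,L} by δ(·,a) → {B,C,G,I,L} and {A}.
Split {B,C,G,I,L} by δ(·,b) → {B,G,I} and {C,L}.
Split {B,G,I} by δ(·,c) → {B,G} and {I}.
Stable partition: {F,H} | {B,G} | {J} | {A} | {C,L} | {I} — 6 equivalence classes.
State C belongs to the block {C,L}, which has 2 states.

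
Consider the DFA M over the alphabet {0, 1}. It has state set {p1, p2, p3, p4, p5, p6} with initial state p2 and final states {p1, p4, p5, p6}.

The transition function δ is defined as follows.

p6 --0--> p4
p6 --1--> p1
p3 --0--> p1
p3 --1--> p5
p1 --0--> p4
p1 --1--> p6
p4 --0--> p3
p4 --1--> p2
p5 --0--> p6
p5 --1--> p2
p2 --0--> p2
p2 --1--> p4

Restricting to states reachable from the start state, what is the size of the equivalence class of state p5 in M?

1

All states are reachable from the start state.
Initial partition by acceptance: {p1,p4,p5,p6} | {p2,p3}.
On input 0, block {p1,p4,p5,p6} splits into {p1,p5,p6} and {p4}.
On input 0, block {p1,p5,p6} splits into {p1,p6} and {p5}.
On input 0, block {p2,p3} splits into {p2} and {p3}.
Stable partition: {p1,p6} | {p2} | {p4} | {p5} | {p3} — 5 equivalence classes.
The equivalence class containing p5 is {p5}, of size 1.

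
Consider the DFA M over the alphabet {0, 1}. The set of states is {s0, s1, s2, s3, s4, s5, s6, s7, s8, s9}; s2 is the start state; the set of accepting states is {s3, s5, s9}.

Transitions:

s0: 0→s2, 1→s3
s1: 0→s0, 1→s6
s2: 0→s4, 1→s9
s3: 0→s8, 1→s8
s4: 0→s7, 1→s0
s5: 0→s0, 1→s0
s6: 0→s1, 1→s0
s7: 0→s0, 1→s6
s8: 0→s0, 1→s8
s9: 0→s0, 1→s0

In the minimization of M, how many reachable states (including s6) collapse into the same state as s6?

States {s5} cannot be reached from the start state, so discard them.
Initial partition by acceptance: {s3,s9} | {s0,s1,s2,s4,s6,s7,s8}.
On input 1, block {s0,s1,s2,s4,s6,s7,s8} splits into {s1,s4,s6,s7,s8} and {s0,s2}.
On input 0, block {s3,s9} splits into {s3} and {s9}.
Refine {s1,s4,s6,s7,s8} on symbol 0: members go to different blocks, giving {s1,s7,s8} and {s4,s6}.
Split {s1,s7,s8} by δ(·,1) → {s1,s7} and {s8}.
Split {s0,s2} by δ(·,0) → {s0} and {s2}.
No further refinement is possible. Final partition (7 blocks): {s3} | {s1,s7} | {s0} | {s9} | {s4,s6} | {s8} | {s2}.
State s6 belongs to the block {s4,s6}, which has 2 states.

2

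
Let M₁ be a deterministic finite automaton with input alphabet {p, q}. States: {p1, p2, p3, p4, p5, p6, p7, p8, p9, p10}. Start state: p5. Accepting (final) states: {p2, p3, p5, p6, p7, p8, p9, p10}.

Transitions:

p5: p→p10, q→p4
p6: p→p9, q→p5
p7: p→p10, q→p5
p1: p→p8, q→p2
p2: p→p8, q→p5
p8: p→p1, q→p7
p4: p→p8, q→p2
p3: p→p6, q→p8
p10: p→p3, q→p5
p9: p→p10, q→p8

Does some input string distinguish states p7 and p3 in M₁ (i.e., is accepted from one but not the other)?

Yes

All states are reachable from the start state.
Start with accepting vs non-accepting: {p2,p3,p5,p6,p7,p8,p9,p10} | {p1,p4}.
Split {p2,p3,p5,p6,p7,p8,p9,p10} by δ(·,p) → {p2,p3,p5,p6,p7,p9,p10} and {p8}.
Refine {p2,p3,p5,p6,p7,p9,p10} on symbol p: members go to different blocks, giving {p3,p5,p6,p7,p9,p10} and {p2}.
On input q, block {p3,p5,p6,p7,p9,p10} splits into {p6,p7,p10} and {p3,p9} and {p5}.
On input p, block {p6,p7,p10} splits into {p6,p10} and {p7}.
No further refinement is possible. Final partition (7 blocks): {p6,p10} | {p1,p4} | {p8} | {p2} | {p3,p9} | {p5} | {p7}.
p7 and p3 end up in different blocks, so they are distinguishable. For instance, the string 'qp' is accepted from only p7.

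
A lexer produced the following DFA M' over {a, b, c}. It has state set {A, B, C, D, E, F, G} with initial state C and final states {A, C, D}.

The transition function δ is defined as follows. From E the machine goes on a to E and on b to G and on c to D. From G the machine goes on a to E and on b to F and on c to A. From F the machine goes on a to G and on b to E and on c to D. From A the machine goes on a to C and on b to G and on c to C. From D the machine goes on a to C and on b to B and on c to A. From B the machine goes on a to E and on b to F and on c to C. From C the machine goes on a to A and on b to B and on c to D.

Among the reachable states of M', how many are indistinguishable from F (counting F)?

4

Every state is reachable, so we keep all 7.
Start with accepting vs non-accepting: {A,C,D} | {B,E,F,G}.
The partition is now stable with 2 blocks: {A,C,D} | {B,E,F,G}.
The equivalence class containing F is {B,E,F,G}, of size 4.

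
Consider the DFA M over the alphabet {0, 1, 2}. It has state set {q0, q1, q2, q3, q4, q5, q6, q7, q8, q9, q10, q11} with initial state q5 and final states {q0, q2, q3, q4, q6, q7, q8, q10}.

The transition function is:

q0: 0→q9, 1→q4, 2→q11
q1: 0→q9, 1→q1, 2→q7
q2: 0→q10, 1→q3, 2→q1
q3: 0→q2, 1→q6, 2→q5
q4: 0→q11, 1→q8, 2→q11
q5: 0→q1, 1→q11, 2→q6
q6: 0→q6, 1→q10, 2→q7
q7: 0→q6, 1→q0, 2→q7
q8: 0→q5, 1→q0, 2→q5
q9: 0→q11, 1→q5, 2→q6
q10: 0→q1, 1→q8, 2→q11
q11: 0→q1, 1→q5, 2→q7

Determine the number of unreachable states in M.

2

No path from q5 leads to q2, q3; the other 10 states are all reachable.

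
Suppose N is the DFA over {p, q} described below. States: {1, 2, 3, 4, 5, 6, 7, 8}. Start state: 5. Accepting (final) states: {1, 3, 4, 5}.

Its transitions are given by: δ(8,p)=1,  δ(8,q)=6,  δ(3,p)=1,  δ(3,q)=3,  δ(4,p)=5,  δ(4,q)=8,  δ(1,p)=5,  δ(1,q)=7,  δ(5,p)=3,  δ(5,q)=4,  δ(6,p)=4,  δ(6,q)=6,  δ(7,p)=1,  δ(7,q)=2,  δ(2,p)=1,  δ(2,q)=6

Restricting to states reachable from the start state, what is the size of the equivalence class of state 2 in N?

P0 = {1,3,4,5} | {2,6,7,8}.
Split {1,3,4,5} by δ(·,q) → {1,4} and {3,5}.
Split {3,5} by δ(·,p) → {3} and {5}.
The partition is now stable with 4 blocks: {1,4} | {2,6,7,8} | {3} | {5}.
The equivalence class containing 2 is {2,6,7,8}, of size 4.

4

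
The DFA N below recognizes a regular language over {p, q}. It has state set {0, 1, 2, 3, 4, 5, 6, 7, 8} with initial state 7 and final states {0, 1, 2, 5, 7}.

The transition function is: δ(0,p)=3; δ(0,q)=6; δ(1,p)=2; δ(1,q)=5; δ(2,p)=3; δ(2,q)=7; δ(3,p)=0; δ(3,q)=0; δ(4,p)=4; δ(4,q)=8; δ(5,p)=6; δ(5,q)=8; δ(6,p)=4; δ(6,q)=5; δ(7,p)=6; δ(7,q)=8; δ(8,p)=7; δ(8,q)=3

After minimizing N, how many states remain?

Reachable states from the start: {0,3,4,5,6,7,8}. Unreachable: {1,2} — drop them.
Start with accepting vs non-accepting: {0,5,7} | {3,4,6,8}.
Split {3,4,6,8} by δ(·,p) → {3,8} and {4,6}.
On input p, block {0,5,7} splits into {5,7} and {0}.
Refine {3,8} on symbol p: members go to different blocks, giving {3} and {8}.
Split {4,6} by δ(·,q) → {4} and {6}.
Stable partition: {5,7} | {3} | {4} | {0} | {8} | {6} — 6 equivalence classes.

6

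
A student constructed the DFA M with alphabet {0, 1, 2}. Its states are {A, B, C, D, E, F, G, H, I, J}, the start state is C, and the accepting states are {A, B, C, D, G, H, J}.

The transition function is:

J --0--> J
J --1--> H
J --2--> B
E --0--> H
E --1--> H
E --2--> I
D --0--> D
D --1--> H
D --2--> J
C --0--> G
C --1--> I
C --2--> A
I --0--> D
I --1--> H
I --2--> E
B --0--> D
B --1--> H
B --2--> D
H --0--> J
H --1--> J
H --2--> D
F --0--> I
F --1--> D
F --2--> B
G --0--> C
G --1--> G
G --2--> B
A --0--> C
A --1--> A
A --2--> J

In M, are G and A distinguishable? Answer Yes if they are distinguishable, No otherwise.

First remove the unreachable states {F}; 9 states remain.
P0 = {A,B,C,D,G,H,J} | {E,I}.
Split {A,B,C,D,G,H,J} by δ(·,1) → {A,B,D,G,H,J} and {C}.
Split {A,B,D,G,H,J} by δ(·,0) → {B,D,H,J} and {A,G}.
The partition is now stable with 4 blocks: {B,D,H,J} | {E,I} | {C} | {A,G}.
G and A lie in the same block of the stable partition, so they are equivalent — no string distinguishes them.

No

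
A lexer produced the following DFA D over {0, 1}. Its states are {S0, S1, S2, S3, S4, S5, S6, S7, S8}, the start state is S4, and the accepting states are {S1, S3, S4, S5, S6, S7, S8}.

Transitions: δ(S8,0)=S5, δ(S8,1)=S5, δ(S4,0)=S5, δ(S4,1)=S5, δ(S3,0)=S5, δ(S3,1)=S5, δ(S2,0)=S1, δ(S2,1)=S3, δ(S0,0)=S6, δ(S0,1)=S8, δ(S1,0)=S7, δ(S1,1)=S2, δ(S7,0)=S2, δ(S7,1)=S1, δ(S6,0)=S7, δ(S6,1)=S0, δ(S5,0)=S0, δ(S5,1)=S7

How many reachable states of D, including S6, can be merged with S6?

2

All states are reachable from the start state.
P0 = {S1,S3,S4,S5,S6,S7,S8} | {S0,S2}.
Split {S1,S3,S4,S5,S6,S7,S8} by δ(·,0) → {S1,S3,S4,S6,S8} and {S5,S7}.
On input 1, block {S1,S3,S4,S6,S8} splits into {S3,S4,S8} and {S1,S6}.
On input 1, block {S5,S7} splits into {S5} and {S7}.
The partition is now stable with 5 blocks: {S3,S4,S8} | {S0,S2} | {S5} | {S1,S6} | {S7}.
The equivalence class containing S6 is {S1,S6}, of size 2.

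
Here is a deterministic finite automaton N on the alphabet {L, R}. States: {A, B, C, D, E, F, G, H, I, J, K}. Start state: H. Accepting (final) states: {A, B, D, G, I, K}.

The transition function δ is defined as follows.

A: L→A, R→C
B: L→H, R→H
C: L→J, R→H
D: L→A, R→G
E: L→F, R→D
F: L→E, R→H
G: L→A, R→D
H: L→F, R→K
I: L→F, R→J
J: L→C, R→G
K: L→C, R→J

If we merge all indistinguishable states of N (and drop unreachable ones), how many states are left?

States {B,I} cannot be reached from the start state, so discard them.
P0 = {A,D,G,K} | {C,E,F,H,J}.
Refine {A,D,G,K} on symbol L: members go to different blocks, giving {A,D,G} and {K}.
Refine {A,D,G} on symbol R: members go to different blocks, giving {D,G} and {A}.
On input R, block {C,E,F,H,J} splits into {C,F} and {E,J} and {H}.
No further refinement is possible. Final partition (6 blocks): {D,G} | {C,F} | {K} | {A} | {E,J} | {H}.

6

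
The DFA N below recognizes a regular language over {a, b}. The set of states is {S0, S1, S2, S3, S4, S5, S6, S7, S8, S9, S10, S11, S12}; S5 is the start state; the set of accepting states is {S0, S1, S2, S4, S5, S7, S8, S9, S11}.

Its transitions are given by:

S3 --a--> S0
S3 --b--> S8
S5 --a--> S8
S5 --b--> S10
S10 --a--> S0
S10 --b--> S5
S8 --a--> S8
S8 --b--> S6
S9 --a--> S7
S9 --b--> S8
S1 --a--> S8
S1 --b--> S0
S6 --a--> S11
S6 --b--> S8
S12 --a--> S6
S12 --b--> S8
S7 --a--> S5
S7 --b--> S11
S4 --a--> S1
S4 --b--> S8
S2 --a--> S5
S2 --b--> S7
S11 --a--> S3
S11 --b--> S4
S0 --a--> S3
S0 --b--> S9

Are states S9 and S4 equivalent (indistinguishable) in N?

First remove the unreachable states {S2,S12}; 11 states remain.
Start with accepting vs non-accepting: {S0,S1,S4,S5,S7,S8,S9,S11} | {S3,S6,S10}.
Split {S0,S1,S4,S5,S7,S8,S9,S11} by δ(·,a) → {S1,S4,S5,S7,S8,S9} and {S0,S11}.
Refine {S1,S4,S5,S7,S8,S9} on symbol b: members go to different blocks, giving {S1,S7} and {S4,S9} and {S5,S8}.
Stable partition: {S1,S7} | {S3,S6,S10} | {S0,S11} | {S4,S9} | {S5,S8} — 5 equivalence classes.
S9 and S4 lie in the same block of the stable partition, so they are equivalent — no string distinguishes them.

Yes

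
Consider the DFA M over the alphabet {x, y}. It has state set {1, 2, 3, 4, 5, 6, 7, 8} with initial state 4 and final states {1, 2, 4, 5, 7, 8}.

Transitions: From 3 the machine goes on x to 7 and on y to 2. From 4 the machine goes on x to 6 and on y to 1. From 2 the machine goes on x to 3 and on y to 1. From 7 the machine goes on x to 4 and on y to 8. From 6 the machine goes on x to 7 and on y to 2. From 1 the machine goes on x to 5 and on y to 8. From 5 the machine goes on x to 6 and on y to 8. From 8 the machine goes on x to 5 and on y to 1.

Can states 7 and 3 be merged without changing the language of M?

No

All states are reachable from the start state.
Start with accepting vs non-accepting: {1,2,4,5,7,8} | {3,6}.
Split {1,2,4,5,7,8} by δ(·,x) → {1,7,8} and {2,4,5}.
No further refinement is possible. Final partition (3 blocks): {1,7,8} | {3,6} | {2,4,5}.
7 and 3 end up in different blocks, so they are distinguishable. For instance, the string 'ε' is accepted from only 7.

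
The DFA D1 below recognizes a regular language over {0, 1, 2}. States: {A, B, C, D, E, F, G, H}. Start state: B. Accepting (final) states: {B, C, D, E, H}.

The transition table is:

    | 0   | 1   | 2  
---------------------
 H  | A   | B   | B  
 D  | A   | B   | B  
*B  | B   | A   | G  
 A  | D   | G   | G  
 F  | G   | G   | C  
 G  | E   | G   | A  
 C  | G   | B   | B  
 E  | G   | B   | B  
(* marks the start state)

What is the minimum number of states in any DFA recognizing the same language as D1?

Reachable states from the start: {A,B,D,E,G}. Unreachable: {C,F,H} — drop them.
Initial partition by acceptance: {B,D,E} | {A,G}.
Refine {B,D,E} on symbol 0: members go to different blocks, giving {D,E} and {B}.
The partition is now stable with 3 blocks: {D,E} | {A,G} | {B}.

3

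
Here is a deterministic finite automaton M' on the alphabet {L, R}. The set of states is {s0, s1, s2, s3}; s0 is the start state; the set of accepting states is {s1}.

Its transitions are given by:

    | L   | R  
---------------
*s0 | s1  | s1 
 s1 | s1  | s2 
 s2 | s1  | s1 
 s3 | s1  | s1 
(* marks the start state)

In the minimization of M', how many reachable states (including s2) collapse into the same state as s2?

States {s3} cannot be reached from the start state, so discard them.
Start with accepting vs non-accepting: {s1} | {s0,s2}.
No further refinement is possible. Final partition (2 blocks): {s1} | {s0,s2}.
State s2 belongs to the block {s0,s2}, which has 2 states.

2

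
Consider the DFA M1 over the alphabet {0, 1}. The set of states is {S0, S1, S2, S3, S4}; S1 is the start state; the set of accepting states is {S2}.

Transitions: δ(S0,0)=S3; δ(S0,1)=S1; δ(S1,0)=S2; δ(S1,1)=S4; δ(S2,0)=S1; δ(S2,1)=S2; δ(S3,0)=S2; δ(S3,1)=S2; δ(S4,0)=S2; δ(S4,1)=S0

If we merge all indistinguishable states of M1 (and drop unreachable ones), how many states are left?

P0 = {S2} | {S0,S1,S3,S4}.
Split {S0,S1,S3,S4} by δ(·,0) → {S1,S3,S4} and {S0}.
On input 1, block {S1,S3,S4} splits into {S1} and {S3} and {S4}.
The partition is now stable with 5 blocks: {S2} | {S1} | {S0} | {S3} | {S4}.

5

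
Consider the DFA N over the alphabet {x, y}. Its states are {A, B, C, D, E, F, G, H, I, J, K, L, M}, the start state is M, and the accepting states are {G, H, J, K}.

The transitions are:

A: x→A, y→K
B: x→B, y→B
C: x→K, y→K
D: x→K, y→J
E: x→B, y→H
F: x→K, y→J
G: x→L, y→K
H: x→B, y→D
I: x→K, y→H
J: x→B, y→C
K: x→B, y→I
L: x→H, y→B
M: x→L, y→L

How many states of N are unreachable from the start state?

BFS from M reaches {B, C, D, H, I, J, K, L, M}; the 4 state(s) A, E, F, G are never visited.

4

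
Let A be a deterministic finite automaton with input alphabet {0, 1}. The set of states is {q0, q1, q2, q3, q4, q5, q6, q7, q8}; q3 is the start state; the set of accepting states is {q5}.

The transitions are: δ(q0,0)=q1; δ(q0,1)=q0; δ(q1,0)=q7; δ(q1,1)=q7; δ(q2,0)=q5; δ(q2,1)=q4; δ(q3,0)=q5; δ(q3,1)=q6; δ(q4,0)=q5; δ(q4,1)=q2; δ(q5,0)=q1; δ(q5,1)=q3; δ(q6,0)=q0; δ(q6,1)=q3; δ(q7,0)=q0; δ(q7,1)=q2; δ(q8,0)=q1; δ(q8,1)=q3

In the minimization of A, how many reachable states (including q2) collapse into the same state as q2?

2

First remove the unreachable states {q8}; 8 states remain.
Start with accepting vs non-accepting: {q5} | {q0,q1,q2,q3,q4,q6,q7}.
Refine {q0,q1,q2,q3,q4,q6,q7} on symbol 0: members go to different blocks, giving {q0,q1,q6,q7} and {q2,q3,q4}.
Refine {q0,q1,q6,q7} on symbol 1: members go to different blocks, giving {q0,q1} and {q6,q7}.
Split {q0,q1} by δ(·,0) → {q0} and {q1}.
Split {q2,q3,q4} by δ(·,1) → {q2,q4} and {q3}.
On input 1, block {q6,q7} splits into {q6} and {q7}.
Stable partition: {q5} | {q0} | {q2,q4} | {q6} | {q1} | {q3} | {q7} — 7 equivalence classes.
State q2 belongs to the block {q2,q4}, which has 2 states.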